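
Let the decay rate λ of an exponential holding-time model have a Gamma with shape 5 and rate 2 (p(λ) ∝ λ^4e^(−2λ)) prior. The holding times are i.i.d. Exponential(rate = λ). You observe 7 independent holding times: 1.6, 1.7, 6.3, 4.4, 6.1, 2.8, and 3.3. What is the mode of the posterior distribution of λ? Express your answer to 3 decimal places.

λ̂_MAP = 0.390

The Exponential(rate=λ) likelihood is ∝ λ^n e^(−λΣtᵢ). Here n = 7 and Σtᵢ = 1.6 + 1.7 + 6.3 + 4.4 + 6.1 + 2.8 + 3.3 = 26.2.
Posterior ∝ λ^4e^(−2λ) · λ^7e^(−26.2λ) = λ^11e^(−28.2λ), i.e. Gamma(12, 28.2).
Mode = (a−1)/b = 11/28.2 ≈ 0.390.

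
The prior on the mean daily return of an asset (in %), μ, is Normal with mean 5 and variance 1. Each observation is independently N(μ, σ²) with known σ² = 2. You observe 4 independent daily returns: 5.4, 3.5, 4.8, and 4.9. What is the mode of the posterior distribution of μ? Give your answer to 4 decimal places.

μ̂_MAP = 4.7667

n = 4; x̄ = (5.4 + 3.5 + 4.8 + 4.9)/4 = 18.6/4 = 4.65.
For a Normal prior and Normal likelihood with known variance, the posterior is Normal; its mode equals its mean, the precision-weighted average.
Prior precision 1/σ₀² = 1/1 = 1; data precision n/σ² = 4/2 = 2.
μ̂ = (1·5 + 2·4.65) / (1 + 2) = 14.3/3 = 143/30 ≈ 4.7667.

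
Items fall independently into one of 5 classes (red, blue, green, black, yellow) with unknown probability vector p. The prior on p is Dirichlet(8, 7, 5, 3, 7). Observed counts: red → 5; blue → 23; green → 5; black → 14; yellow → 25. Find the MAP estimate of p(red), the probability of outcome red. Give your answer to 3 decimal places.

MAP estimate of p(red) = 0.124

The posterior is Dirichlet(αᵢ + nᵢ) = Dirichlet(13, 30, 10, 17, 32).
For a Dirichlet(a₁,…,a_K) with all aᵢ > 1, the mode has j-th component (aⱼ − 1)/(Σaᵢ − K).
Here Σaᵢ = 102 and K = 5, so p(red) = (13 − 1)/(102 − 5) = 12/97 ≈ 0.124.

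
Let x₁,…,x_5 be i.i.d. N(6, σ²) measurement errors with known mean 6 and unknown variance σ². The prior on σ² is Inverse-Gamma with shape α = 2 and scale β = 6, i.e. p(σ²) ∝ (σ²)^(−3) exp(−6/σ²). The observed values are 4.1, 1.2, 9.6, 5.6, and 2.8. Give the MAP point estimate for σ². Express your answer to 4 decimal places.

Sum of squared deviations about the known mean: SS = (4.1−6)² + (1.2−6)² + (9.6−6)² + (5.6−6)² + (2.8−6)² = 50.01.
The Normal likelihood contributes (σ²)^(−n/2) exp(−SS/(2σ²)), so the posterior is Inverse-Gamma(α + n/2, β + SS/2) = Inverse-Gamma(4.5, 31.005).
The mode of Inverse-Gamma(a, b) is b/(a+1) = 31.005/5.5 ≈ 5.6373.

σ̂²_MAP = 5.6373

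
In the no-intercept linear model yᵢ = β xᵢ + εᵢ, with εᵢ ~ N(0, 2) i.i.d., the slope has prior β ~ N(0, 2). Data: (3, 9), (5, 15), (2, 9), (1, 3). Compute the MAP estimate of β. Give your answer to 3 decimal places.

log p(β | y) = −Σ(yᵢ − βxᵢ)²/(2·2) − β²/(2·2) + const.
Setting the derivative to zero: Σxᵢ(yᵢ − βxᵢ)/2 − β/2 = 0, so β = Σxᵢyᵢ / (Σxᵢ² + σ²/τ²).
Σxᵢyᵢ = 3·9 + 5·15 + 2·9 + 1·3 = 123; Σxᵢ² = 39; σ²/τ² = 1.
β̂_MAP = 123 / (39 + 1) = 123/40 ≈ 3.075.

β̂_MAP = 3.075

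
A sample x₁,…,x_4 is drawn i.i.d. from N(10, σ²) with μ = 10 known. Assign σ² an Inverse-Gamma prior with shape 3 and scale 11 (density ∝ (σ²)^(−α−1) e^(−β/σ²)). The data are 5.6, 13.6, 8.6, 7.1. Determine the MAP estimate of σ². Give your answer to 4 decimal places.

Sum of squared deviations about the known mean: SS = (5.6−10)² + (13.6−10)² + (8.6−10)² + (7.1−10)² = 42.69.
The Normal likelihood contributes (σ²)^(−n/2) exp(−SS/(2σ²)), so the posterior is Inverse-Gamma(α + n/2, β + SS/2) = Inverse-Gamma(5, 32.345).
The mode of Inverse-Gamma(a, b) is b/(a+1) = 32.345/6 ≈ 5.3908.

σ̂²_MAP = 5.3908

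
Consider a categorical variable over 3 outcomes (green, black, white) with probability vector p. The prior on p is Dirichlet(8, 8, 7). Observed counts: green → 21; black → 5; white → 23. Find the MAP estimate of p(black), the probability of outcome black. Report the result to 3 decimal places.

The posterior is Dirichlet(αᵢ + nᵢ) = Dirichlet(29, 13, 30).
For a Dirichlet(a₁,…,a_K) with all aᵢ > 1, the mode has j-th component (aⱼ − 1)/(Σaᵢ − K).
Here Σaᵢ = 72 and K = 3, so p(black) = (13 − 1)/(72 − 3) = 12/69 ≈ 0.174.

MAP estimate of p(black) = 0.174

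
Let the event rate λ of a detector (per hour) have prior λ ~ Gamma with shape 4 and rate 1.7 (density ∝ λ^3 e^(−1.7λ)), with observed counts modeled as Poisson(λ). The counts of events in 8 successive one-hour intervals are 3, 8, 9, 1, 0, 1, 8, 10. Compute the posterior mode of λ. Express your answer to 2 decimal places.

Σxᵢ = 3+8+9+1+0+1+8+10 = 40, with n = 8.
Posterior ∝ λ^3e^(−1.7λ) · λ^40e^(−8λ) = λ^43e^(−9.7λ), i.e. Gamma(shape=44, rate=9.7).
The mode of a Gamma(a, b) with a ≥ 1 (shape–rate) is (a−1)/b = 43/9.7 ≈ 4.43.

λ̂_MAP = 4.43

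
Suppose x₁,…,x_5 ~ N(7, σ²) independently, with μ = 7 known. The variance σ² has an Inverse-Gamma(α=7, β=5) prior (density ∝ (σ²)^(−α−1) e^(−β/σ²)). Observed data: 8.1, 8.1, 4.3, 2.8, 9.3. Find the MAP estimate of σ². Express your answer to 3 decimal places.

Sum of squared deviations about the known mean: SS = (8.1−7)² + (8.1−7)² + (4.3−7)² + (2.8−7)² + (9.3−7)² = 32.64.
The Normal likelihood contributes (σ²)^(−n/2) exp(−SS/(2σ²)), so the posterior is Inverse-Gamma(α + n/2, β + SS/2) = Inverse-Gamma(9.5, 21.32).
The mode of Inverse-Gamma(a, b) is b/(a+1) = 21.32/10.5 ≈ 2.030.

σ̂²_MAP = 2.030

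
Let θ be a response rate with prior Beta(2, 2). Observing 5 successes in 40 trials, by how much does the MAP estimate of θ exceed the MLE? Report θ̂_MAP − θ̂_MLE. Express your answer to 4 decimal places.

MAP − MLE = 0.0179

Posterior is Beta(7, 37); MAP = (7−1)/(44−2) = 6/42 ≈ 0.14286.
MLE ignores the prior: θ̂_MLE = k/n = 5/40 ≈ 0.12500.
Difference = 6/42 − 5/40 = 1/56 ≈ 0.0179.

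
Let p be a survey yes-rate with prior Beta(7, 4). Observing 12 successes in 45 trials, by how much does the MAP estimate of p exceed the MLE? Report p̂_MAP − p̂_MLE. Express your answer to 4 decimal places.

MAP − MLE = 0.0667

Posterior is Beta(19, 37); MAP = (19−1)/(56−2) = 18/54 ≈ 0.33333.
MLE ignores the prior: p̂_MLE = k/n = 12/45 ≈ 0.26667.
Difference = 18/54 − 12/45 = 1/15 ≈ 0.0667.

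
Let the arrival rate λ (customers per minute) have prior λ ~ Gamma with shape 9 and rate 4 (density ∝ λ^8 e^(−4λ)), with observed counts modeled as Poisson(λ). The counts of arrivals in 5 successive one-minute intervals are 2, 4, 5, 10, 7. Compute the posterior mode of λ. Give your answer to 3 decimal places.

Σxᵢ = 2+4+5+10+7 = 28, with n = 5.
Posterior ∝ λ^8e^(−4λ) · λ^28e^(−5λ) = λ^36e^(−9λ), i.e. Gamma(shape=37, rate=9).
The mode of a Gamma(a, b) with a ≥ 1 (shape–rate) is (a−1)/b = 36/9 ≈ 4.000.

λ̂_MAP = 4.000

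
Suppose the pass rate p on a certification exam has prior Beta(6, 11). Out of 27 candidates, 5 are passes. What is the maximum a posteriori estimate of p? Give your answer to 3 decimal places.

p̂_MAP = 0.238

Prior: Beta(6, 11).
Data: 5 successes in 27 trials. The binomial likelihood contributes p^5(1−p)^22, so the posterior is Beta(6+5, 11+22) = Beta(11, 33).
For Beta(a, b) with a, b > 1 the mode is (a−1)/(a+b−2) = 10/42 ≈ 0.238.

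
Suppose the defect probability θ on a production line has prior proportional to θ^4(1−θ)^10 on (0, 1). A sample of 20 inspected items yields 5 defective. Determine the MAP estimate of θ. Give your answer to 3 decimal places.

The prior density ∝ θ^4(1−θ)^10 is the kernel of Beta(5, 11).
Data: 5 successes in 20 trials. The binomial likelihood contributes θ^5(1−θ)^15, so the posterior is Beta(5+5, 11+15) = Beta(10, 26).
For Beta(a, b) with a, b > 1 the mode is (a−1)/(a+b−2) = 9/34 ≈ 0.265.

θ̂_MAP = 0.265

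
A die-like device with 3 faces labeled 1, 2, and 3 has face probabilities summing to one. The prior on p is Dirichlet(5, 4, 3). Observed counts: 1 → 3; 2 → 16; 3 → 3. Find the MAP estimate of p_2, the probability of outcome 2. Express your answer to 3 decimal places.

MAP estimate: 0.613

The posterior is Dirichlet(αᵢ + nᵢ) = Dirichlet(8, 20, 6).
For a Dirichlet(a₁,…,a_K) with all aᵢ > 1, the mode has j-th component (aⱼ − 1)/(Σaᵢ − K).
Here Σaᵢ = 34 and K = 3, so p_2 = (20 − 1)/(34 − 3) = 19/31 ≈ 0.613.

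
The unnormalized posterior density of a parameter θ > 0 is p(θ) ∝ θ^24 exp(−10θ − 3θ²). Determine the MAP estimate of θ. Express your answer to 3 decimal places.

ℓ'(θ) = 24/θ − 10 − 6θ. Setting this to zero and multiplying by θ: 6θ² + 10θ − 24 = 0.
θ = (−10 + √(10² + 4·6·24)) / (2·6) = (−10 + √676) / 12 = (−10 + 26)/12 = 4/3.
ℓ''(θ) = −24/θ² − 6 < 0, confirming a maximum.

θ̂_MAP = 1.333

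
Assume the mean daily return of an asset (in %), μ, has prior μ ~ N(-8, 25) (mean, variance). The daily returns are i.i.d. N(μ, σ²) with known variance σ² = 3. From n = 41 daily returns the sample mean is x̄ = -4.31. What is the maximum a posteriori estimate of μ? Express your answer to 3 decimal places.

μ̂_MAP = -4.321

n = 41, x̄ = -4.31.
For a Normal prior and Normal likelihood with known variance, the posterior is Normal; its mode equals its mean, the precision-weighted average.
Prior precision 1/σ₀² = 1/25 = 0.04; data precision n/σ² = 41/3.
μ̂ = (0.04·(-8) + (41/3)·(-4.31)) / (0.04 + 41/3) = (-17767/300)/(1028/75) = -17767/4112 ≈ -4.321.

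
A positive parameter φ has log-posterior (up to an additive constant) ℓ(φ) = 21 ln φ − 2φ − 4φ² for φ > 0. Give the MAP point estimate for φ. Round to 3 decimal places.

φ̂_MAP = 1.500

ℓ'(φ) = 21/φ − 2 − 8φ. Setting this to zero and multiplying by φ: 8φ² + 2φ − 21 = 0.
φ = (−2 + √(2² + 4·8·21)) / (2·8) = (−2 + √676) / 16 = (−2 + 26)/16 = 3/2.
ℓ''(φ) = −21/φ² − 8 < 0, confirming a maximum.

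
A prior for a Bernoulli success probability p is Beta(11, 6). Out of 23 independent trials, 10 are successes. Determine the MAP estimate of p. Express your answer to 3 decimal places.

p̂_MAP = 0.526

Prior: Beta(11, 6).
Data: 10 successes in 23 trials. The binomial likelihood contributes p^10(1−p)^13, so the posterior is Beta(11+10, 6+13) = Beta(21, 19).
For Beta(a, b) with a, b > 1 the mode is (a−1)/(a+b−2) = 20/38 ≈ 0.526.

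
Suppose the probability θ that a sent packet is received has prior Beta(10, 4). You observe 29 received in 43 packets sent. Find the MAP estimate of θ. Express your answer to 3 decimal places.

Prior: Beta(10, 4).
Data: 29 successes in 43 trials. The binomial likelihood contributes θ^29(1−θ)^14, so the posterior is Beta(10+29, 4+14) = Beta(39, 18).
For Beta(a, b) with a, b > 1 the mode is (a−1)/(a+b−2) = 38/55 ≈ 0.691.

θ̂_MAP = 0.691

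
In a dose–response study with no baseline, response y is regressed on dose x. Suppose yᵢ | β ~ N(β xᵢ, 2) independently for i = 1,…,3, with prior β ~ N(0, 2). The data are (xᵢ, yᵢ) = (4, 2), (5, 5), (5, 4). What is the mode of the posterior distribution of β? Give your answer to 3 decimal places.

log p(β | y) = −Σ(yᵢ − βxᵢ)²/(2·2) − β²/(2·2) + const.
Setting the derivative to zero: Σxᵢ(yᵢ − βxᵢ)/2 − β/2 = 0, so β = Σxᵢyᵢ / (Σxᵢ² + σ²/τ²).
Σxᵢyᵢ = 4·2 + 5·5 + 5·4 = 53; Σxᵢ² = 66; σ²/τ² = 1.
β̂_MAP = 53 / (66 + 1) = 53/67 ≈ 0.791.

β̂_MAP = 0.791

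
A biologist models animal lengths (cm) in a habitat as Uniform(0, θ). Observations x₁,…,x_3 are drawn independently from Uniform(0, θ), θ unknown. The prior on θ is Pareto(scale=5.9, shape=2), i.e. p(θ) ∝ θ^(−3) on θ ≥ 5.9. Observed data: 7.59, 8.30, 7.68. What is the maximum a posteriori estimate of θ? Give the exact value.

The Uniform(0, θ) likelihood is θ^(−n) for θ ≥ max(xᵢ), zero otherwise. Here max(xᵢ) = 8.30.
Posterior ∝ θ^(−3) · θ^(−3) = θ^(−6) on θ ≥ max(5.9, 8.30) = 8.30.
This density is strictly decreasing in θ, so the posterior mode lies at the lower boundary of the support.

θ̂_MAP = 8.30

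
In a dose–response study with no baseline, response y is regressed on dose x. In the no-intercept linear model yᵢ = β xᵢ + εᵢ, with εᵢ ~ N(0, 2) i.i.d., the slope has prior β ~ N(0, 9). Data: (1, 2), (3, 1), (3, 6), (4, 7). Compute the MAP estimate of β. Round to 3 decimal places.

β̂_MAP = 1.448

log p(β | y) = −Σ(yᵢ − βxᵢ)²/(2·2) − β²/(2·9) + const.
Setting the derivative to zero: Σxᵢ(yᵢ − βxᵢ)/2 − β/9 = 0, so β = Σxᵢyᵢ / (Σxᵢ² + σ²/τ²).
Σxᵢyᵢ = 1·2 + 3·1 + 3·6 + 4·7 = 51; Σxᵢ² = 35; σ²/τ² = 2/9.
β̂_MAP = 51 / (35 + 2/9) = 51/(317/9) = 459/317 ≈ 1.448.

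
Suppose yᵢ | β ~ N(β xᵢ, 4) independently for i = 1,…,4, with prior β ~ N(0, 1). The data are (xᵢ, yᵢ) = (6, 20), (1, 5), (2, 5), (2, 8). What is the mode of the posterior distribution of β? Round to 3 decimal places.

β̂_MAP = 3.082

log p(β | y) = −Σ(yᵢ − βxᵢ)²/(2·4) − β²/(2·1) + const.
Setting the derivative to zero: Σxᵢ(yᵢ − βxᵢ)/4 − β/1 = 0, so β = Σxᵢyᵢ / (Σxᵢ² + σ²/τ²).
Σxᵢyᵢ = 6·20 + 1·5 + 2·5 + 2·8 = 151; Σxᵢ² = 45; σ²/τ² = 4.
β̂_MAP = 151 / (45 + 4) = 151/49 ≈ 3.082.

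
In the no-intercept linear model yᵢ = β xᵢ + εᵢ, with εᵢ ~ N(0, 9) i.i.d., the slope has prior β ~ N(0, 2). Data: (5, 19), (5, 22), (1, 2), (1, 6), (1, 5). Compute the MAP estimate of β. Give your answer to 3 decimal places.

β̂_MAP = 3.791

log p(β | y) = −Σ(yᵢ − βxᵢ)²/(2·9) − β²/(2·2) + const.
Setting the derivative to zero: Σxᵢ(yᵢ − βxᵢ)/9 − β/2 = 0, so β = Σxᵢyᵢ / (Σxᵢ² + σ²/τ²).
Σxᵢyᵢ = 5·19 + 5·22 + 1·2 + 1·6 + 1·5 = 218; Σxᵢ² = 53; σ²/τ² = 4.5.
β̂_MAP = 218 / (53 + 4.5) = 218/57.5 ≈ 3.791.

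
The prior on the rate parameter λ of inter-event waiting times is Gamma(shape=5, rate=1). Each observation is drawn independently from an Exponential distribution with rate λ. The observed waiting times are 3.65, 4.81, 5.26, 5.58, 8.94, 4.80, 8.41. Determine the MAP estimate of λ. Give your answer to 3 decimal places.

λ̂_MAP = 0.259

The Exponential(rate=λ) likelihood is ∝ λ^n e^(−λΣtᵢ). Here n = 7 and Σtᵢ = 3.65 + 4.81 + 5.26 + 5.58 + 8.94 + 4.80 + 8.41 = 41.45.
Posterior ∝ λ^4e^(−1λ) · λ^7e^(−41.45λ) = λ^11e^(−42.45λ), i.e. Gamma(12, 42.45).
Mode = (a−1)/b = 11/42.45 ≈ 0.259.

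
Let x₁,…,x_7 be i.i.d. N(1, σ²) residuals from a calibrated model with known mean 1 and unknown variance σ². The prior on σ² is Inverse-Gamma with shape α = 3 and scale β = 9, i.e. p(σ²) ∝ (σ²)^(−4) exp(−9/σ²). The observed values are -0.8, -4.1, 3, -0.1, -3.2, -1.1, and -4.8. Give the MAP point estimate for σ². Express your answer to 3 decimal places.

σ̂²_MAP = 7.210

Sum of squared deviations about the known mean: SS = (-0.8−1)² + (-4.1−1)² + (3−1)² + (-0.1−1)² + (-3.2−1)² + (-1.1−1)² + (-4.8−1)² = 90.15.
The Normal likelihood contributes (σ²)^(−n/2) exp(−SS/(2σ²)), so the posterior is Inverse-Gamma(α + n/2, β + SS/2) = Inverse-Gamma(6.5, 54.075).
The mode of Inverse-Gamma(a, b) is b/(a+1) = 54.075/7.5 ≈ 7.210.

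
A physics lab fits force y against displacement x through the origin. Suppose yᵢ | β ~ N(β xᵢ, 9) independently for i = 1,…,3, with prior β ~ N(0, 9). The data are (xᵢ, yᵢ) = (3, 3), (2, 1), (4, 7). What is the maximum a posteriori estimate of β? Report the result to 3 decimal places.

log p(β | y) = −Σ(yᵢ − βxᵢ)²/(2·9) − β²/(2·9) + const.
Setting the derivative to zero: Σxᵢ(yᵢ − βxᵢ)/9 − β/9 = 0, so β = Σxᵢyᵢ / (Σxᵢ² + σ²/τ²).
Σxᵢyᵢ = 3·3 + 2·1 + 4·7 = 39; Σxᵢ² = 29; σ²/τ² = 1.
β̂_MAP = 39 / (29 + 1) = 39/30 ≈ 1.300.

β̂_MAP = 1.300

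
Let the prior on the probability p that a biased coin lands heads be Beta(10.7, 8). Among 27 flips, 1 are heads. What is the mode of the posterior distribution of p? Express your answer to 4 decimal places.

Prior: Beta(10.7, 8).
Data: 1 success in 27 trials. The binomial likelihood contributes p(1−p)^26, so the posterior is Beta(10.7+1, 8+26) = Beta(11.7, 34).
For Beta(a, b) with a, b > 1 the mode is (a−1)/(a+b−2) = 10.7/43.7 ≈ 0.2449.

p̂_MAP = 0.2449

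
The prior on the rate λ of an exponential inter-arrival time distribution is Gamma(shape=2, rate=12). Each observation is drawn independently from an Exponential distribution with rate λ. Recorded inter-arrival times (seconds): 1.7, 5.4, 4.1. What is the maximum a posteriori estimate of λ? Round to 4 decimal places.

λ̂_MAP = 0.1724

The Exponential(rate=λ) likelihood is ∝ λ^n e^(−λΣtᵢ). Here n = 3 and Σtᵢ = 1.7 + 5.4 + 4.1 = 11.2.
Posterior ∝ λe^(−12λ) · λ^3e^(−11.2λ) = λ^4e^(−23.2λ), i.e. Gamma(5, 23.2).
Mode = (a−1)/b = 4/23.2 ≈ 0.1724.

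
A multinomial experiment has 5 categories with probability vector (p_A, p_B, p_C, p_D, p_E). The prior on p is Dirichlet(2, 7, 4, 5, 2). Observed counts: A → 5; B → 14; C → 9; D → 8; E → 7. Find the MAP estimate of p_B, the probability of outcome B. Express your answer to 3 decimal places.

The posterior is Dirichlet(αᵢ + nᵢ) = Dirichlet(7, 21, 13, 13, 9).
For a Dirichlet(a₁,…,a_K) with all aᵢ > 1, the mode has j-th component (aⱼ − 1)/(Σaᵢ − K).
Here Σaᵢ = 63 and K = 5, so p_B = (21 − 1)/(63 − 5) = 20/58 ≈ 0.345.

MAP estimate of p_B = 0.345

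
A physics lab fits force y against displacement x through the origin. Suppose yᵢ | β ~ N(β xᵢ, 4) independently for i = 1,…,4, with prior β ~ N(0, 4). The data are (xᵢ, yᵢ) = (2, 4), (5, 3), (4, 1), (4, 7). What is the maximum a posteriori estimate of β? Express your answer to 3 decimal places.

β̂_MAP = 0.887

log p(β | y) = −Σ(yᵢ − βxᵢ)²/(2·4) − β²/(2·4) + const.
Setting the derivative to zero: Σxᵢ(yᵢ − βxᵢ)/4 − β/4 = 0, so β = Σxᵢyᵢ / (Σxᵢ² + σ²/τ²).
Σxᵢyᵢ = 2·4 + 5·3 + 4·1 + 4·7 = 55; Σxᵢ² = 61; σ²/τ² = 1.
β̂_MAP = 55 / (61 + 1) = 55/62 ≈ 0.887.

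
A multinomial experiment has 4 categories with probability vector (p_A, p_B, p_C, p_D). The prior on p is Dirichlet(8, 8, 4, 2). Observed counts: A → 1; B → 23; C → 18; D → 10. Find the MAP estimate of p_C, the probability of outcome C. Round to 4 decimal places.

MAP estimate of p_C = 0.3000

The posterior is Dirichlet(αᵢ + nᵢ) = Dirichlet(9, 31, 22, 12).
For a Dirichlet(a₁,…,a_K) with all aᵢ > 1, the mode has j-th component (aⱼ − 1)/(Σaᵢ − K).
Here Σaᵢ = 74 and K = 4, so p_C = (22 − 1)/(74 − 4) = 21/70 ≈ 0.3000.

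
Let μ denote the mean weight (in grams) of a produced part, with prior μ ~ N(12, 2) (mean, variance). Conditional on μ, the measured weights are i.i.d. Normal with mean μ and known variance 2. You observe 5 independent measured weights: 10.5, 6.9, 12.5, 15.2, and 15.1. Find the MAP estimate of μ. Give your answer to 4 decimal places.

n = 5; x̄ = (10.5 + 6.9 + 12.5 + 15.2 + 15.1)/5 = 60.2/5 = 12.04.
For a Normal prior and Normal likelihood with known variance, the posterior is Normal; its mode equals its mean, the precision-weighted average.
Prior precision 1/σ₀² = 1/2 = 0.5; data precision n/σ² = 5/2 = 2.5.
μ̂ = (0.5·12 + 2.5·12.04) / (0.5 + 2.5) = 36.1/3 = 361/30 ≈ 12.0333.

μ̂_MAP = 12.0333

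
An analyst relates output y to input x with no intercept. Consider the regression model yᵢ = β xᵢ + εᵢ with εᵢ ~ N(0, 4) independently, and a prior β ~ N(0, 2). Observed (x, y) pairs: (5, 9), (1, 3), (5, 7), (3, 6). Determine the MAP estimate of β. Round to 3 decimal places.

log p(β | y) = −Σ(yᵢ − βxᵢ)²/(2·4) − β²/(2·2) + const.
Setting the derivative to zero: Σxᵢ(yᵢ − βxᵢ)/4 − β/2 = 0, so β = Σxᵢyᵢ / (Σxᵢ² + σ²/τ²).
Σxᵢyᵢ = 5·9 + 1·3 + 5·7 + 3·6 = 101; Σxᵢ² = 60; σ²/τ² = 2.
β̂_MAP = 101 / (60 + 2) = 101/62 ≈ 1.629.

β̂_MAP = 1.629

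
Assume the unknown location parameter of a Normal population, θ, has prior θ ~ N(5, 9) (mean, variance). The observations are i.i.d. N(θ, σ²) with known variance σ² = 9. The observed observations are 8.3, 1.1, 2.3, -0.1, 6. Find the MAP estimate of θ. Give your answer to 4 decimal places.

θ̂_MAP = 3.7667

n = 5; x̄ = (8.3 + 1.1 + 2.3 + (-0.1) + 6)/5 = 17.6/5 = 3.52.
For a Normal prior and Normal likelihood with known variance, the posterior is Normal; its mode equals its mean, the precision-weighted average.
Prior precision 1/σ₀² = 1/9; data precision n/σ² = 5/9.
θ̂ = ((1/9)·5 + (5/9)·3.52) / (1/9 + 5/9) = (113/45)/(2/3) = 113/30 ≈ 3.7667.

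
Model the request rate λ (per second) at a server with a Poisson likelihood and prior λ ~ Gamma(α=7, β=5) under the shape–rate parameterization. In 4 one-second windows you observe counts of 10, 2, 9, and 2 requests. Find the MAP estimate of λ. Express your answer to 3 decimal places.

Σxᵢ = 10+2+9+2 = 23, with n = 4.
Posterior ∝ λ^6e^(−5λ) · λ^23e^(−4λ) = λ^29e^(−9λ), i.e. Gamma(shape=30, rate=9).
The mode of a Gamma(a, b) with a ≥ 1 (shape–rate) is (a−1)/b = 29/9 ≈ 3.222.

λ̂_MAP = 3.222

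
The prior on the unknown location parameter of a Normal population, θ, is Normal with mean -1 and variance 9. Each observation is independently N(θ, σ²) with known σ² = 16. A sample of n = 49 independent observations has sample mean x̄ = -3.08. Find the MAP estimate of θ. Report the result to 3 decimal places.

n = 49, x̄ = -3.08.
For a Normal prior and Normal likelihood with known variance, the posterior is Normal; its mode equals its mean, the precision-weighted average.
Prior precision 1/σ₀² = 1/9; data precision n/σ² = 49/16 = 3.0625.
θ̂ = ((1/9)·(-1) + 3.0625·(-3.08)) / (1/9 + 3.0625) = (-34357/3600)/(457/144) = -34357/11425 ≈ -3.007.

θ̂_MAP = -3.007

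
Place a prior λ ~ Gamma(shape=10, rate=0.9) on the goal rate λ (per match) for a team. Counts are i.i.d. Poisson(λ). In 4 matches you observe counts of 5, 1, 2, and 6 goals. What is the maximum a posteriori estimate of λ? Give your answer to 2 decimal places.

Σxᵢ = 5+1+2+6 = 14, with n = 4.
Posterior ∝ λ^9e^(−0.9λ) · λ^14e^(−4λ) = λ^23e^(−4.9λ), i.e. Gamma(shape=24, rate=4.9).
The mode of a Gamma(a, b) with a ≥ 1 (shape–rate) is (a−1)/b = 23/4.9 ≈ 4.69.

λ̂_MAP = 4.69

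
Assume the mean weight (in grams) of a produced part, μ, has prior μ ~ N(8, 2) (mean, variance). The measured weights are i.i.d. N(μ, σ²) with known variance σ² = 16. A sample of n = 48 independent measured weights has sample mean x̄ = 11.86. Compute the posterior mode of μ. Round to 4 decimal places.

n = 48, x̄ = 11.86.
For a Normal prior and Normal likelihood with known variance, the posterior is Normal; its mode equals its mean, the precision-weighted average.
Prior precision 1/σ₀² = 1/2 = 0.5; data precision n/σ² = 48/16 = 3.
μ̂ = (0.5·8 + 3·11.86) / (0.5 + 3) = 39.58/3.5 = 1979/175 ≈ 11.3086.

μ̂_MAP = 11.3086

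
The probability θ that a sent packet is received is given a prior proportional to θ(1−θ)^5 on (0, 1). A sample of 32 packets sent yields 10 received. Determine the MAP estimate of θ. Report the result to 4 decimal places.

The prior density ∝ θ(1−θ)^5 is the kernel of Beta(2, 6).
Data: 10 successes in 32 trials. The binomial likelihood contributes θ^10(1−θ)^22, so the posterior is Beta(2+10, 6+22) = Beta(12, 28).
For Beta(a, b) with a, b > 1 the mode is (a−1)/(a+b−2) = 11/38 ≈ 0.2895.

θ̂_MAP = 0.2895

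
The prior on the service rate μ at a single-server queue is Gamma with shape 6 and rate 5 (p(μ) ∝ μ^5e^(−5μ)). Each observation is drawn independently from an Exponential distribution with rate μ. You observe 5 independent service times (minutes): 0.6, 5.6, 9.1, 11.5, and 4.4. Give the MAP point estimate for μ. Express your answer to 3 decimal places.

μ̂_MAP = 0.276

The Exponential(rate=μ) likelihood is ∝ μ^n e^(−μΣtᵢ). Here n = 5 and Σtᵢ = 0.6 + 5.6 + 9.1 + 11.5 + 4.4 = 31.2.
Posterior ∝ μ^5e^(−5μ) · μ^5e^(−31.2μ) = μ^10e^(−36.2μ), i.e. Gamma(11, 36.2).
Mode = (a−1)/b = 10/36.2 ≈ 0.276.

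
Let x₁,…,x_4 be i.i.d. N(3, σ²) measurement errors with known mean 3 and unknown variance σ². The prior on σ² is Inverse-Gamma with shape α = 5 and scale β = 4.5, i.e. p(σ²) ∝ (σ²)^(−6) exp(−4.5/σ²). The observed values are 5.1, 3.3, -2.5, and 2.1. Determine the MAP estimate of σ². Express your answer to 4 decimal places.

Sum of squared deviations about the known mean: SS = (5.1−3)² + (3.3−3)² + (-2.5−3)² + (2.1−3)² = 35.56.
The Normal likelihood contributes (σ²)^(−n/2) exp(−SS/(2σ²)), so the posterior is Inverse-Gamma(α + n/2, β + SS/2) = Inverse-Gamma(7, 22.28).
The mode of Inverse-Gamma(a, b) is b/(a+1) = 22.28/8 ≈ 2.7850.

σ̂²_MAP = 2.7850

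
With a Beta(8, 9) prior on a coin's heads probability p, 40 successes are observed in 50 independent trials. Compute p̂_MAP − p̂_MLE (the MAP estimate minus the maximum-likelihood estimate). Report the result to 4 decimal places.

Posterior is Beta(48, 19); MAP = (48−1)/(67−2) = 47/65 ≈ 0.72308.
MLE ignores the prior: p̂_MLE = k/n = 40/50 ≈ 0.80000.
Difference = 47/65 − 40/50 = -1/13 ≈ -0.0769.

MAP − MLE = -0.0769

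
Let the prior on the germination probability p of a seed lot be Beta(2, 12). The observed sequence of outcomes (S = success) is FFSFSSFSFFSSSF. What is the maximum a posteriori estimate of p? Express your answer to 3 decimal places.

p̂_MAP = 0.308

Prior: Beta(2, 12).
Data: 7 successes in 14 trials (from the sequence). The binomial likelihood contributes p^7(1−p)^7, so the posterior is Beta(2+7, 12+7) = Beta(9, 19).
For Beta(a, b) with a, b > 1 the mode is (a−1)/(a+b−2) = 8/26 ≈ 0.308.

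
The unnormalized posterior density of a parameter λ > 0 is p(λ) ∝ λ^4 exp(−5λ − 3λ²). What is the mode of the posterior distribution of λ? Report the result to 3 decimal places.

ℓ'(λ) = 4/λ − 5 − 6λ. Setting this to zero and multiplying by λ: 6λ² + 5λ − 4 = 0.
λ = (−5 + √(5² + 4·6·4)) / (2·6) = (−5 + √121) / 12 = (−5 + 11)/12 = 1/2.
ℓ''(λ) = −4/λ² − 6 < 0, confirming a maximum.

λ̂_MAP = 0.500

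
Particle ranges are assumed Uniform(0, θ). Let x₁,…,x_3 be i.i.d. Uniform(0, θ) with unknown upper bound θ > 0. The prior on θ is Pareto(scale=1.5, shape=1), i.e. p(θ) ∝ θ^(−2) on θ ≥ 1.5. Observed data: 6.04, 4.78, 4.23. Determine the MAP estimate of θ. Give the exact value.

The Uniform(0, θ) likelihood is θ^(−n) for θ ≥ max(xᵢ), zero otherwise. Here max(xᵢ) = 6.04.
Posterior ∝ θ^(−2) · θ^(−3) = θ^(−5) on θ ≥ max(1.5, 6.04) = 6.04.
This density is strictly decreasing in θ, so the posterior mode lies at the lower boundary of the support.

θ̂_MAP = 6.04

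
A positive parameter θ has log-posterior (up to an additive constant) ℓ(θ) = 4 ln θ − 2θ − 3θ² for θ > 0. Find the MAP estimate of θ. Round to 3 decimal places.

θ̂_MAP = 0.667

ℓ'(θ) = 4/θ − 2 − 6θ. Setting this to zero and multiplying by θ: 6θ² + 2θ − 4 = 0.
θ = (−2 + √(2² + 4·6·4)) / (2·6) = (−2 + √100) / 12 = (−2 + 10)/12 = 2/3.
ℓ''(θ) = −4/θ² − 6 < 0, confirming a maximum.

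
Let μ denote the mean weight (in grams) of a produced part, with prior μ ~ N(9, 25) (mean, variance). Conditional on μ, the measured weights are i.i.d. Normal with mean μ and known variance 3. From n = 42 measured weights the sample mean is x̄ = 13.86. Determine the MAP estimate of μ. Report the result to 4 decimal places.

μ̂_MAP = 13.8462

n = 42, x̄ = 13.86.
For a Normal prior and Normal likelihood with known variance, the posterior is Normal; its mode equals its mean, the precision-weighted average.
Prior precision 1/σ₀² = 1/25 = 0.04; data precision n/σ² = 42/3 = 14.
μ̂ = (0.04·9 + 14·13.86) / (0.04 + 14) = 194.4/14.04 = 180/13 ≈ 13.8462.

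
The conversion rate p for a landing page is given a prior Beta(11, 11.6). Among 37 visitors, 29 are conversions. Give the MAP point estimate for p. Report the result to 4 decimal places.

Prior: Beta(11, 11.6).
Data: 29 successes in 37 trials. The binomial likelihood contributes p^29(1−p)^8, so the posterior is Beta(11+29, 11.6+8) = Beta(40, 19.6).
For Beta(a, b) with a, b > 1 the mode is (a−1)/(a+b−2) = 39/57.6 ≈ 0.6771.

p̂_MAP = 0.6771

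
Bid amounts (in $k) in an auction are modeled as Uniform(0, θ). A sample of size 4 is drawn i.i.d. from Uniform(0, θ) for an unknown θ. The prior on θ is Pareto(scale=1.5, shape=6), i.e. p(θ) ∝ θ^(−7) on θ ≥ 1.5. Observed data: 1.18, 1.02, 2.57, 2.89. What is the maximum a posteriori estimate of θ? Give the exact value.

The Uniform(0, θ) likelihood is θ^(−n) for θ ≥ max(xᵢ), zero otherwise. Here max(xᵢ) = 2.89.
Posterior ∝ θ^(−7) · θ^(−4) = θ^(−11) on θ ≥ max(1.5, 2.89) = 2.89.
This density is strictly decreasing in θ, so the posterior mode lies at the lower boundary of the support.

θ̂_MAP = 2.89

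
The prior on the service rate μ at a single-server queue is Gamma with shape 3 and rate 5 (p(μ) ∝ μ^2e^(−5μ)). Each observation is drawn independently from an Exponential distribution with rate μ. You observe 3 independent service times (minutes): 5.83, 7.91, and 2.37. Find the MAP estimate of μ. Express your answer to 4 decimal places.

μ̂_MAP = 0.2369

The Exponential(rate=μ) likelihood is ∝ μ^n e^(−μΣtᵢ). Here n = 3 and Σtᵢ = 5.83 + 7.91 + 2.37 = 16.11.
Posterior ∝ μ^2e^(−5μ) · μ^3e^(−16.11μ) = μ^5e^(−21.11μ), i.e. Gamma(6, 21.11).
Mode = (a−1)/b = 5/21.11 ≈ 0.2369.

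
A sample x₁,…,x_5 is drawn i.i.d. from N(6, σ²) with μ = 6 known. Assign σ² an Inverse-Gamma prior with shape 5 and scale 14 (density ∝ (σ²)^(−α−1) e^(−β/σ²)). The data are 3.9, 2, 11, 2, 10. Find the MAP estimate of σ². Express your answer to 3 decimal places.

σ̂²_MAP = 6.201

Sum of squared deviations about the known mean: SS = (3.9−6)² + (2−6)² + (11−6)² + (2−6)² + (10−6)² = 77.41.
The Normal likelihood contributes (σ²)^(−n/2) exp(−SS/(2σ²)), so the posterior is Inverse-Gamma(α + n/2, β + SS/2) = Inverse-Gamma(7.5, 52.705).
The mode of Inverse-Gamma(a, b) is b/(a+1) = 52.705/8.5 ≈ 6.201.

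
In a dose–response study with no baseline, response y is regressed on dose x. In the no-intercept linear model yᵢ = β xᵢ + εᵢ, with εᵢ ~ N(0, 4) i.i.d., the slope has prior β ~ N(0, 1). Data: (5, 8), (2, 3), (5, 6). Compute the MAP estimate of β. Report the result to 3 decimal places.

β̂_MAP = 1.310

log p(β | y) = −Σ(yᵢ − βxᵢ)²/(2·4) − β²/(2·1) + const.
Setting the derivative to zero: Σxᵢ(yᵢ − βxᵢ)/4 − β/1 = 0, so β = Σxᵢyᵢ / (Σxᵢ² + σ²/τ²).
Σxᵢyᵢ = 5·8 + 2·3 + 5·6 = 76; Σxᵢ² = 54; σ²/τ² = 4.
β̂_MAP = 76 / (54 + 4) = 76/58 ≈ 1.310.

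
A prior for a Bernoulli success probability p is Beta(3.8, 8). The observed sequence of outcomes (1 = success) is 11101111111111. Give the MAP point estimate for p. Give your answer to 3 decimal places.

p̂_MAP = 0.664

Prior: Beta(3.8, 8).
Data: 13 successes in 14 trials (from the sequence). The binomial likelihood contributes p^13(1−p)^1, so the posterior is Beta(3.8+13, 8+1) = Beta(16.8, 9).
For Beta(a, b) with a, b > 1 the mode is (a−1)/(a+b−2) = 15.8/23.8 ≈ 0.664.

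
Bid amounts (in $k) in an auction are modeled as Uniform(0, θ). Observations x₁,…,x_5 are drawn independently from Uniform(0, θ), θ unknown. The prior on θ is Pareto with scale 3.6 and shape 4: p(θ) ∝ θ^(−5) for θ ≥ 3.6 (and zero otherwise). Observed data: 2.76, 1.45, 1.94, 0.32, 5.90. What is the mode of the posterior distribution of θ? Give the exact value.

θ̂_MAP = 5.90

The Uniform(0, θ) likelihood is θ^(−n) for θ ≥ max(xᵢ), zero otherwise. Here max(xᵢ) = 5.90.
Posterior ∝ θ^(−5) · θ^(−5) = θ^(−10) on θ ≥ max(3.6, 5.90) = 5.90.
This density is strictly decreasing in θ, so the posterior mode lies at the lower boundary of the support.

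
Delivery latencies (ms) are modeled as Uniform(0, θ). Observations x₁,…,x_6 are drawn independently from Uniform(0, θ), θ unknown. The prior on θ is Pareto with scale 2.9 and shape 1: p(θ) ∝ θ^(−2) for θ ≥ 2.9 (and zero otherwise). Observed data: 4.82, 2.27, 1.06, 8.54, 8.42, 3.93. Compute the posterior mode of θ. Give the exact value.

θ̂_MAP = 8.54

The Uniform(0, θ) likelihood is θ^(−n) for θ ≥ max(xᵢ), zero otherwise. Here max(xᵢ) = 8.54.
Posterior ∝ θ^(−2) · θ^(−6) = θ^(−8) on θ ≥ max(2.9, 8.54) = 8.54.
This density is strictly decreasing in θ, so the posterior mode lies at the lower boundary of the support.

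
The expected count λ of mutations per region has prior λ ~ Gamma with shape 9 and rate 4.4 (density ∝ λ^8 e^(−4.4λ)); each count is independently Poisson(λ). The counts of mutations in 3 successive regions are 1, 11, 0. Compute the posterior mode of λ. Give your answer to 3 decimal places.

λ̂_MAP = 2.703

Σxᵢ = 1+11+0 = 12, with n = 3.
Posterior ∝ λ^8e^(−4.4λ) · λ^12e^(−3λ) = λ^20e^(−7.4λ), i.e. Gamma(shape=21, rate=7.4).
The mode of a Gamma(a, b) with a ≥ 1 (shape–rate) is (a−1)/b = 20/7.4 ≈ 2.703.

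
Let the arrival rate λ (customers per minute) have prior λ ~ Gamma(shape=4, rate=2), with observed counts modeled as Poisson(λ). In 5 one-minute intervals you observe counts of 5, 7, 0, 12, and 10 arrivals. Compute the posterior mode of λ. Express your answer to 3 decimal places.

Σxᵢ = 5+7+0+12+10 = 34, with n = 5.
Posterior ∝ λ^3e^(−2λ) · λ^34e^(−5λ) = λ^37e^(−7λ), i.e. Gamma(shape=38, rate=7).
The mode of a Gamma(a, b) with a ≥ 1 (shape–rate) is (a−1)/b = 37/7 ≈ 5.286.

λ̂_MAP = 5.286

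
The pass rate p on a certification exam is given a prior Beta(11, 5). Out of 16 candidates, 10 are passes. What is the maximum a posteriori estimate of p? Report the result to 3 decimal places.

Prior: Beta(11, 5).
Data: 10 successes in 16 trials. The binomial likelihood contributes p^10(1−p)^6, so the posterior is Beta(11+10, 5+6) = Beta(21, 11).
For Beta(a, b) with a, b > 1 the mode is (a−1)/(a+b−2) = 20/30 ≈ 0.667.

p̂_MAP = 0.667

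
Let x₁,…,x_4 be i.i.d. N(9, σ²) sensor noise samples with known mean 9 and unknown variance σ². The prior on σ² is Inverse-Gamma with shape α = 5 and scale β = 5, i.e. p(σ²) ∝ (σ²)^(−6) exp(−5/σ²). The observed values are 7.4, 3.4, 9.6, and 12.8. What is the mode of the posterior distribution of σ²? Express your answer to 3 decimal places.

σ̂²_MAP = 3.670

Sum of squared deviations about the known mean: SS = (7.4−9)² + (3.4−9)² + (9.6−9)² + (12.8−9)² = 48.72.
The Normal likelihood contributes (σ²)^(−n/2) exp(−SS/(2σ²)), so the posterior is Inverse-Gamma(α + n/2, β + SS/2) = Inverse-Gamma(7, 29.36).
The mode of Inverse-Gamma(a, b) is b/(a+1) = 29.36/8 ≈ 3.670.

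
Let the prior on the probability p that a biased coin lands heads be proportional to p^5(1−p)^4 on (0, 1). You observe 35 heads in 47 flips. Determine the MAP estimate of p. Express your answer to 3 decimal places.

The prior density ∝ p^5(1−p)^4 is the kernel of Beta(6, 5).
Data: 35 successes in 47 trials. The binomial likelihood contributes p^35(1−p)^12, so the posterior is Beta(6+35, 5+12) = Beta(41, 17).
For Beta(a, b) with a, b > 1 the mode is (a−1)/(a+b−2) = 40/56 ≈ 0.714.

p̂_MAP = 0.714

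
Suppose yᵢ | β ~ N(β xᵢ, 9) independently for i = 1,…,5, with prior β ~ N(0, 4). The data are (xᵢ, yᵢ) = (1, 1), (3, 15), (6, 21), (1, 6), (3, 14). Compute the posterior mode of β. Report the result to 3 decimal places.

β̂_MAP = 3.777

log p(β | y) = −Σ(yᵢ − βxᵢ)²/(2·9) − β²/(2·4) + const.
Setting the derivative to zero: Σxᵢ(yᵢ − βxᵢ)/9 − β/4 = 0, so β = Σxᵢyᵢ / (Σxᵢ² + σ²/τ²).
Σxᵢyᵢ = 1·1 + 3·15 + 6·21 + 1·6 + 3·14 = 220; Σxᵢ² = 56; σ²/τ² = 2.25.
β̂_MAP = 220 / (56 + 2.25) = 220/58.25 ≈ 3.777.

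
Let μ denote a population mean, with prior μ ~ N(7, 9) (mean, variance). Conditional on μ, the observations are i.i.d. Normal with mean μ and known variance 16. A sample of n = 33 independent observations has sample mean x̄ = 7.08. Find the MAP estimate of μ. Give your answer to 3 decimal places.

n = 33, x̄ = 7.08.
For a Normal prior and Normal likelihood with known variance, the posterior is Normal; its mode equals its mean, the precision-weighted average.
Prior precision 1/σ₀² = 1/9; data precision n/σ² = 33/16 = 2.0625.
μ̂ = ((1/9)·7 + 2.0625·7.08) / (1/9 + 2.0625) = (55369/3600)/(313/144) = 55369/7825 ≈ 7.076.

μ̂_MAP = 7.076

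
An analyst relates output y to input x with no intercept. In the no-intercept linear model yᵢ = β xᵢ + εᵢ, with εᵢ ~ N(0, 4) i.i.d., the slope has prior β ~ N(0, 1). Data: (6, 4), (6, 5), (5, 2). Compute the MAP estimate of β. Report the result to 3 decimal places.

β̂_MAP = 0.634

log p(β | y) = −Σ(yᵢ − βxᵢ)²/(2·4) − β²/(2·1) + const.
Setting the derivative to zero: Σxᵢ(yᵢ − βxᵢ)/4 − β/1 = 0, so β = Σxᵢyᵢ / (Σxᵢ² + σ²/τ²).
Σxᵢyᵢ = 6·4 + 6·5 + 5·2 = 64; Σxᵢ² = 97; σ²/τ² = 4.
β̂_MAP = 64 / (97 + 4) = 64/101 ≈ 0.634.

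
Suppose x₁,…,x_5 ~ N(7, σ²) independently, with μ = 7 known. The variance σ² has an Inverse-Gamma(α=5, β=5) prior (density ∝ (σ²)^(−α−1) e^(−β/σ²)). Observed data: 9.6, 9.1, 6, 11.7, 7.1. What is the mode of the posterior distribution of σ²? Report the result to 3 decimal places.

Sum of squared deviations about the known mean: SS = (9.6−7)² + (9.1−7)² + (6−7)² + (11.7−7)² + (7.1−7)² = 34.27.
The Normal likelihood contributes (σ²)^(−n/2) exp(−SS/(2σ²)), so the posterior is Inverse-Gamma(α + n/2, β + SS/2) = Inverse-Gamma(7.5, 22.135).
The mode of Inverse-Gamma(a, b) is b/(a+1) = 22.135/8.5 ≈ 2.604.

σ̂²_MAP = 2.604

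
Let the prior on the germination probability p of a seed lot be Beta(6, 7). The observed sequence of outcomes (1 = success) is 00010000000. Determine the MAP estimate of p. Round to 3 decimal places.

p̂_MAP = 0.273

Prior: Beta(6, 7).
Data: 1 success in 11 trials (from the sequence). The binomial likelihood contributes p(1−p)^10, so the posterior is Beta(6+1, 7+10) = Beta(7, 17).
For Beta(a, b) with a, b > 1 the mode is (a−1)/(a+b−2) = 6/22 ≈ 0.273.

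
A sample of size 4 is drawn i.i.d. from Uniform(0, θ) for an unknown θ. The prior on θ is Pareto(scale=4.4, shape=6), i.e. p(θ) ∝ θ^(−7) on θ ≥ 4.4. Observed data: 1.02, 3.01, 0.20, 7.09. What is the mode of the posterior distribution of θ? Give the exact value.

The Uniform(0, θ) likelihood is θ^(−n) for θ ≥ max(xᵢ), zero otherwise. Here max(xᵢ) = 7.09.
Posterior ∝ θ^(−7) · θ^(−4) = θ^(−11) on θ ≥ max(4.4, 7.09) = 7.09.
This density is strictly decreasing in θ, so the posterior mode lies at the lower boundary of the support.

θ̂_MAP = 7.09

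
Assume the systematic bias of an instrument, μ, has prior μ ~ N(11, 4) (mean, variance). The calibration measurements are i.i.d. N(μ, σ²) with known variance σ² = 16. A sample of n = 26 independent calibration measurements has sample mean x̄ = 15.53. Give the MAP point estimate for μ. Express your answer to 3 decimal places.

μ̂_MAP = 14.926

n = 26, x̄ = 15.53.
For a Normal prior and Normal likelihood with known variance, the posterior is Normal; its mode equals its mean, the precision-weighted average.
Prior precision 1/σ₀² = 1/4 = 0.25; data precision n/σ² = 26/16 = 1.625.
μ̂ = (0.25·11 + 1.625·15.53) / (0.25 + 1.625) = 27.98625/1.875 = 14.926.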